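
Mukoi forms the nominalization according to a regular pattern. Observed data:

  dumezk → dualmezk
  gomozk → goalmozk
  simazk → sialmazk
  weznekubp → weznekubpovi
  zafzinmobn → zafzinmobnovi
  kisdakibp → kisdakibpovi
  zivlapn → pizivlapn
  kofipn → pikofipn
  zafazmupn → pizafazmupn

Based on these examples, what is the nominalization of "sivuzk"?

sialvuzk

"sivuzk" has second-to-last letter 'z'. The stems whose second-to-last letter is 'z' (dumezk → dualmezk, gomozk → goalmozk, simazk → sialmazk) insert -al- after the first vowel.
The other patterns: stems whose second-to-last letter is 'b' add -ovi; stems whose second-to-last letter is 'p' add the prefix pi-.
So sivuzk → sialvuzk.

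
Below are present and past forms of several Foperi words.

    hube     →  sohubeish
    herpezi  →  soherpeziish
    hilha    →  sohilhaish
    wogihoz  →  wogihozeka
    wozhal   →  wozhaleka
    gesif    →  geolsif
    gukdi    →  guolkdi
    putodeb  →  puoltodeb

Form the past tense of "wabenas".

"wabenas" begins with w-. The stems beginning with w- (wogihoz → wogihozeka, wozhal → wozhaleka) add -eka.
The other patterns: stems beginning with h- add so- … -ish around the stem; stems beginning with g- or p- insert -ol- after the first vowel.
So wabenas → wabenaseka.

wabenaseka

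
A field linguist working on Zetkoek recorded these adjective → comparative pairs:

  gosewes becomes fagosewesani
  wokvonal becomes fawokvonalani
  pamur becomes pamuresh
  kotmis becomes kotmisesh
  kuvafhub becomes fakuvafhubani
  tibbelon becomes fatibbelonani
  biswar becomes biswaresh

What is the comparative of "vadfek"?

kotmis and gosewes both end in -s yet inflect differently (kotmisesh, fagosewesani), so the final letter is not what conditions the rule; the number of vowels is.
"vadfek" has 2 vowels. The stems with 2 vowels (kotmis → kotmisesh, pamur → pamuresh, biswar → biswaresh) add -esh.
The other pattern: stems with 3 vowels add fa- … -ani around the stem.
So vadfek → vadfekesh.

vadfekesh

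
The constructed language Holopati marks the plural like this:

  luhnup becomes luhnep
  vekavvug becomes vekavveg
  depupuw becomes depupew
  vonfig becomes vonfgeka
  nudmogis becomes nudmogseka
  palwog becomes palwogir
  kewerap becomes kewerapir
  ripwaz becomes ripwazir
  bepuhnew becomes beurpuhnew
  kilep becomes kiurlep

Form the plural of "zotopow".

zotopowir

"zotopow" has last vowel 'o'. The one such stem in the data (palwog → palwogir) adds -ir, so the same rule applies.
The other patterns: stems whose last vowel is 'u' change the last vowel to 'e'; stems whose last vowel is 'i' delete the last vowel and add -eka; stems whose last vowel is 'e' insert -ur- after the first vowel.
So zotopow → zotopowir.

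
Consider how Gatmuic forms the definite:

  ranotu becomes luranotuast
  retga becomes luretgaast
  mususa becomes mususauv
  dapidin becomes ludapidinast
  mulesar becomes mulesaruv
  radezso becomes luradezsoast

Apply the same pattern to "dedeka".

mususa and retga both end in -a yet inflect differently (mususauv, luretgaast), so the final letter is not what conditions the rule; the first letter is.
"dedeka" begins with d-. The one such stem in the data (dapidin → ludapidinast) adds lu- … -ast around the stem, so the same rule applies.
The other pattern: stems beginning with m- add -uv.
So dedeka → ludedekaast.

ludedekaast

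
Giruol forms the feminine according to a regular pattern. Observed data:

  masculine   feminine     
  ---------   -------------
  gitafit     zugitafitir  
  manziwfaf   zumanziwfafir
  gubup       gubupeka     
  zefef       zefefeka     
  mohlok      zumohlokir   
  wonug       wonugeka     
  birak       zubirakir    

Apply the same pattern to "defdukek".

zefef and manziwfaf both end in -f yet inflect differently (zefefeka, zumanziwfafir), so the final letter is not what conditions the rule; the last vowel is.
"defdukek" has last vowel 'e'. The one such stem in the data (zefef → zefefeka) adds -eka, so the same rule applies.
So defdukek → defdukekeka.

defdukekeka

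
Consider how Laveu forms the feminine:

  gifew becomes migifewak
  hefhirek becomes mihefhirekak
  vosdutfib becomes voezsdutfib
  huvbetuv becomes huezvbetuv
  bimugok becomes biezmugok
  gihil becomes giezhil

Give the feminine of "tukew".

"tukew" has last vowel 'e'. The stems whose last vowel is 'e' (gifew → migifewak, hefhirek → mihefhirekak) add mi- … -ak around the stem.
The other pattern: stems whose last vowel is 'i', 'o' or 'u' insert -ez- after the first vowel.
So tukew → mitukewak.

mitukewak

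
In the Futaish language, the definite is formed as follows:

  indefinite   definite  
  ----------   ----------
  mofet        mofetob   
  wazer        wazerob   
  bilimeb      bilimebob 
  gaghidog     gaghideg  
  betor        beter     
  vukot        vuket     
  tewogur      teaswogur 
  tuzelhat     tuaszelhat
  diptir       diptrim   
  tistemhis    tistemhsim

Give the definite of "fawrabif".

wazer and betor both end in -r yet inflect differently (wazerob, beter), so the final letter is not what conditions the rule; the last vowel is.
"fawrabif" has last vowel 'i'. The stems whose last vowel is 'i' (diptir → diptrim, tistemhis → tistemhsim) delete the last vowel and add -im.
So fawrabif → fawrabfim.

fawrabfim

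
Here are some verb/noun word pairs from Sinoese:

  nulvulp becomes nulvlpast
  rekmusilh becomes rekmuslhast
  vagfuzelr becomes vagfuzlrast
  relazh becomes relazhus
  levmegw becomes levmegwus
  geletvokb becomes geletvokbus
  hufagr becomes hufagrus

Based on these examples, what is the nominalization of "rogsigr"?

"rogsigr" has second-to-last letter 'g'. The stems whose second-to-last letter is 'g' (levmegw → levmegwus, hufagr → hufagrus) add -us.
The other pattern: stems whose second-to-last letter is 'l' delete the last vowel and add -ast.
So rogsigr → rogsigrus.

rogsigrus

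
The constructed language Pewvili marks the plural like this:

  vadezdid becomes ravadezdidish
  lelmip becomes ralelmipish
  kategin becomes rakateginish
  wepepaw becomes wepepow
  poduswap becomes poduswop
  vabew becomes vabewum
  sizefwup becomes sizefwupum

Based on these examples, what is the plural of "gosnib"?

ragosnibish

"gosnib" has last vowel 'i'. The stems whose last vowel is 'i' (vadezdid → ravadezdidish, lelmip → ralelmipish, kategin → rakateginish) add ra- … -ish around the stem.
The other patterns: stems whose last vowel is 'a' change the last vowel to 'o'; stems whose last vowel is 'e' or 'u' add -um.
So gosnib → ragosnibish.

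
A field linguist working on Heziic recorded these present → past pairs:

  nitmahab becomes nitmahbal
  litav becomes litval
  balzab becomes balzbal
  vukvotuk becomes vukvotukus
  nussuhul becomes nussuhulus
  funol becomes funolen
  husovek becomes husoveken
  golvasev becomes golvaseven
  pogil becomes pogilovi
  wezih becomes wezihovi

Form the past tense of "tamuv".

nussuhul and funol both end in -l yet inflect differently (nussuhulus, funolen), so the final letter is not what conditions the rule; the last vowel is.
"tamuv" has last vowel 'u'. The stems whose last vowel is 'u' (vukvotuk → vukvotukus, nussuhul → nussuhulus) add -us.
So tamuv → tamuvus.

tamuvus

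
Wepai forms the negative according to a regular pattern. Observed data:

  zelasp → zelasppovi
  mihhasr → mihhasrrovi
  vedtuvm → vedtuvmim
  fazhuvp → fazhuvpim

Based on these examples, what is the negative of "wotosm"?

"wotosm" has second-to-last letter 's'. The stems whose second-to-last letter is 's' (zelasp → zelasppovi, mihhasr → mihhasrrovi) double the final consonant and add -ovi.
So wotosm → wotosmmovi.

wotosmmovi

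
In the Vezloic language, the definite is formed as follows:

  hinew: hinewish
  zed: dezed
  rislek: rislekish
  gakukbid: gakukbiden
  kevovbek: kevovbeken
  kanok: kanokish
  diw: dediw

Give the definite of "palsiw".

diw and hinew both end in -w yet inflect differently (dediw, hinewish), so the final letter is not what conditions the rule; the number of vowels is.
"palsiw" has 2 vowels. The stems with 2 vowels (rislek → rislekish, kanok → kanokish, hinew → hinewish) add -ish.
The other patterns: stems with 1 vowel add the prefix de-; stems with 3 vowels add -en.
So palsiw → palsiwish.

palsiwish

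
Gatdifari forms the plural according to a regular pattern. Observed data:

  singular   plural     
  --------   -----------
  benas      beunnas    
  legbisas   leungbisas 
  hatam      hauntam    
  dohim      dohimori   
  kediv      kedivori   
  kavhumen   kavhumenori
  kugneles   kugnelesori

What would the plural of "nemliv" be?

hatam and dohim both end in -m yet inflect differently (hauntam, dohimori), so the final letter is not what conditions the rule; the last vowel is.
"nemliv" has last vowel 'i'. The stems whose last vowel is 'i' (dohim → dohimori, kediv → kedivori) add -ori.
The other pattern: stems whose last vowel is 'a' insert -un- after the first vowel.
So nemliv → nemlivori.

nemlivori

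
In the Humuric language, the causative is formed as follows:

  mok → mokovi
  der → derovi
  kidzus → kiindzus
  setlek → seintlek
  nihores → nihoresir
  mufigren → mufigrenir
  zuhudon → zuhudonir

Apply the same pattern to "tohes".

toinhes

mok and setlek both end in -k yet inflect differently (mokovi, seintlek), so the final letter is not what conditions the rule; the number of vowels is.
"tohes" has 2 vowels. The stems with 2 vowels (kidzus → kiindzus, setlek → seintlek) insert -in- after the first vowel.
So tohes → toinhes.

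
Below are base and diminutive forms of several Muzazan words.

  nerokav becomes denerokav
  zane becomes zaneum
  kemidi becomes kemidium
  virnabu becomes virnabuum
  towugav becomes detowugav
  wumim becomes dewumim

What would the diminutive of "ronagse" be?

ronagseum

kemidi and wumim both have last vowel 'i' yet inflect differently (kemidium, dewumim), so the last vowel is not what conditions the rule; whether the stem ends in a vowel or a consonant is.
"ronagse" ends in a vowel. The stems ending in a vowel (kemidi → kemidium, zane → zaneum, virnabu → virnabuum) add -um.
So ronagse → ronagseum.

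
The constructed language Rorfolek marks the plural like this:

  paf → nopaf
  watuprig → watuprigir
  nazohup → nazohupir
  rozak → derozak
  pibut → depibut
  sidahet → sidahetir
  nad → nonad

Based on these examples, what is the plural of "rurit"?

pibut and sidahet both end in -t yet inflect differently (depibut, sidahetir), so the final letter is not what conditions the rule; the number of vowels is.
"rurit" has 2 vowels. The stems with 2 vowels (rozak → derozak, pibut → depibut) add the prefix de-.
The other patterns: stems with 1 vowel add the prefix no-; stems with 3 vowels add -ir.
So rurit → derurit.

derurit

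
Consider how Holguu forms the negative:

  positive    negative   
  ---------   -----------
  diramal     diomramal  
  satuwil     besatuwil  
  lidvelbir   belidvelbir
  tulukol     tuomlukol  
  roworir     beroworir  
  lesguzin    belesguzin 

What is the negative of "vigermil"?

bevigermil

"vigermil" has last vowel 'i'. The stems whose last vowel is 'i' (satuwil → besatuwil, roworir → beroworir, lesguzin → belesguzin) add the prefix be-.
The other pattern: stems whose last vowel is 'a' or 'o' insert -om- after the first vowel.
So vigermil → bevigermil.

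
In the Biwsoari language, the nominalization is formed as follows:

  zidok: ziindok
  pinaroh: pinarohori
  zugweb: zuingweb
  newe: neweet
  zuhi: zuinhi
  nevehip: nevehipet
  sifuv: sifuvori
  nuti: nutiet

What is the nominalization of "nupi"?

nupiet

nuti and zuhi both end in -i yet inflect differently (nutiet, zuinhi), so the final letter is not what conditions the rule; the first letter is.
"nupi" begins with n-. The stems beginning with n- (newe → neweet, nevehip → nevehipet, nuti → nutiet) add -et.
So nupi → nupiet.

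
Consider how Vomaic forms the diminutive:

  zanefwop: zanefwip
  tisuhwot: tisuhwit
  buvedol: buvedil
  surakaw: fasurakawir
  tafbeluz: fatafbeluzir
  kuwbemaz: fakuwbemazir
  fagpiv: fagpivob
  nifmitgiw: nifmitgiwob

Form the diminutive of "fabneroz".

fabneriz

"fabneroz" has last vowel 'o'. The stems whose last vowel is 'o' (zanefwop → zanefwip, tisuhwot → tisuhwit, buvedol → buvedil) change the last vowel to 'i'.
So fabneroz → fabneriz.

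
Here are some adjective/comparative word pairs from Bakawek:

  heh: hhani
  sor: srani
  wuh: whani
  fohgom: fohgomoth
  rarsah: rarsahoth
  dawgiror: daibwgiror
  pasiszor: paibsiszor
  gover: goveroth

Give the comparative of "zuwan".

zuwanoth

"zuwan" has 2 vowels. The stems with 2 vowels (gover → goveroth, rarsah → rarsahoth, fohgom → fohgomoth) add -oth.
So zuwan → zuwanoth.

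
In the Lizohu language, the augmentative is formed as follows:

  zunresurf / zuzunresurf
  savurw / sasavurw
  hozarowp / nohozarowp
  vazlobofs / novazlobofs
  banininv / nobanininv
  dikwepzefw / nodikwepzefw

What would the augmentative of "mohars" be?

momohars

"mohars" has second-to-last letter 'r'. The stems whose second-to-last letter is 'r' (zunresurf → zuzunresurf, savurw → sasavurw) repeat the first consonant+vowel as a prefix.
The other pattern: stems whose second-to-last letter is 'f', 'n' or 'w' add the prefix no-.
So mohars → momohars.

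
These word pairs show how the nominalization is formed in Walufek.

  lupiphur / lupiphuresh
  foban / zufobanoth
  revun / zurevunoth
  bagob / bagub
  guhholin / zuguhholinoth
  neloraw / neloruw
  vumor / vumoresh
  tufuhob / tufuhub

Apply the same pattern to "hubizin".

foban and neloraw both have last vowel 'a' yet inflect differently (zufobanoth, neloruw), so the last vowel is not what conditions the rule; the final letter is.
"hubizin" ends in -n. The stems ending in -n (revun → zurevunoth, guhholin → zuguhholinoth, foban → zufobanoth) add zu- … -oth around the stem.
The other patterns: stems ending in -b or -w change the last vowel to 'u'; stems ending in -r add -esh.
So hubizin → zuhubizinoth.

zuhubizinoth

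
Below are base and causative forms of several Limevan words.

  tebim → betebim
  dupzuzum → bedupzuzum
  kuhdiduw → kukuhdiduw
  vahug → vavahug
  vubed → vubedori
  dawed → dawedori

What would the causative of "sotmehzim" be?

"sotmehzim" ends in -m. The stems ending in -m (tebim → betebim, dupzuzum → bedupzuzum) add the prefix be-.
The other patterns: stems ending in -d add -ori; stems ending in -g or -w repeat the first consonant+vowel as a prefix.
So sotmehzim → besotmehzim.

besotmehzim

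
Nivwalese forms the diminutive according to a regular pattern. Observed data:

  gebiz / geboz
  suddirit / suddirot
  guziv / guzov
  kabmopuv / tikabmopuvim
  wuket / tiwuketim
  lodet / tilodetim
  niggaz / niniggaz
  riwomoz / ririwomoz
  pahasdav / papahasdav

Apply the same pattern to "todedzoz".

"todedzoz" has last vowel 'o'. The one such stem in the data (riwomoz → ririwomoz) repeats the first consonant+vowel as a prefix (as do niggaz, pahasdav), so the same rule applies.
So todedzoz → totodedzoz.

totodedzoz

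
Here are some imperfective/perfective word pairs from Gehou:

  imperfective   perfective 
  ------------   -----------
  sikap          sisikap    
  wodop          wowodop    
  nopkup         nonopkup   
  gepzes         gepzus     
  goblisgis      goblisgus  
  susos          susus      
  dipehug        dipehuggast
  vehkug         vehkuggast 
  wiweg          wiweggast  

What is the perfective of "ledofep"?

leledofep

wodop and susos both have last vowel 'o' yet inflect differently (wowodop, susus), so the last vowel is not what conditions the rule; the final letter is.
"ledofep" ends in -p. The stems ending in -p (sikap → sisikap, wodop → wowodop, nopkup → nonopkup) repeat the first consonant+vowel as a prefix.
The other patterns: stems ending in -s change the last vowel to 'u'; stems ending in -g double the final consonant and add -ast.
So ledofep → leledofep.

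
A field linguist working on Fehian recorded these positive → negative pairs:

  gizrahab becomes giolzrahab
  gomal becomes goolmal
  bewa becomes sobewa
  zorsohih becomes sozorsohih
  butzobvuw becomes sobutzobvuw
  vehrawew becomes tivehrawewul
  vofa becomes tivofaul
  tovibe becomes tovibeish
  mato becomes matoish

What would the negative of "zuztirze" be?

sozuztirze

"zuztirze" begins with z-. The one such stem in the data (zorsohih → sozorsohih) adds the prefix so-, so the same rule applies.
So zuztirze → sozuztirze.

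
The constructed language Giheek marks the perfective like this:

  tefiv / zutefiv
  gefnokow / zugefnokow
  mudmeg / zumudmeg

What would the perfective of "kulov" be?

zukulov

Every pair shown (tefiv → zutefiv, gefnokow → zugefnokow, mudmeg → zumudmeg) follows the same rule: add the prefix zu-.
So kulov → zukulov.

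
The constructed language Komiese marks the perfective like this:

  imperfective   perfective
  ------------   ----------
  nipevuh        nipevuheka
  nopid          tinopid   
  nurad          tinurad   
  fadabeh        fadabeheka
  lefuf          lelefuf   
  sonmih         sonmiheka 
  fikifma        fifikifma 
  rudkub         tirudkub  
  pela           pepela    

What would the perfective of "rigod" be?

"rigod" ends in -d. The stems ending in -d (nopid → tinopid, nurad → tinurad) add the prefix ti-.
The other patterns: stems ending in -a or -f repeat the first consonant+vowel as a prefix; stems ending in -h add -eka.
So rigod → tirigod.

tirigod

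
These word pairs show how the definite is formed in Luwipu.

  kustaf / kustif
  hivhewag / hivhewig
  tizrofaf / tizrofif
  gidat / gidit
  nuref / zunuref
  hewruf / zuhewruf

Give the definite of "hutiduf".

"hutiduf" has last vowel 'u'. The one such stem in the data (hewruf → zuhewruf) adds the prefix zu-, so the same rule applies.
The other pattern: stems whose last vowel is 'a' change the last vowel to 'i'.
So hutiduf → zuhutiduf.

zuhutiduf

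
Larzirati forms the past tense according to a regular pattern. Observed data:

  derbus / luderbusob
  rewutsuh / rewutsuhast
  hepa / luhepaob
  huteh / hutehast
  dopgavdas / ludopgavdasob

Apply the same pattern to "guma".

lugumaob

rewutsuh and derbus both have last vowel 'u' yet inflect differently (rewutsuhast, luderbusob), so the last vowel is not what conditions the rule; the final letter is.
"guma" ends in -a. The one such stem in the data (hepa → luhepaob) adds lu- … -ob around the stem, so the same rule applies.
The other pattern: stems ending in -h add -ast.
So guma → lugumaob.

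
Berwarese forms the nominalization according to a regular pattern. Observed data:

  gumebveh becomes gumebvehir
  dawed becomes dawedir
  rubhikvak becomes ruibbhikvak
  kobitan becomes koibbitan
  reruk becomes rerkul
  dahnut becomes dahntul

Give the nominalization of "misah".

miibsah

rubhikvak and reruk both end in -k yet inflect differently (ruibbhikvak, rerkul), so the final letter is not what conditions the rule; the last vowel is.
"misah" has last vowel 'a'. The stems whose last vowel is 'a' (rubhikvak → ruibbhikvak, kobitan → koibbitan) insert -ib- after the first vowel.
The other patterns: stems whose last vowel is 'e' add -ir; stems whose last vowel is 'u' delete the last vowel and add -ul.
So misah → miibsah.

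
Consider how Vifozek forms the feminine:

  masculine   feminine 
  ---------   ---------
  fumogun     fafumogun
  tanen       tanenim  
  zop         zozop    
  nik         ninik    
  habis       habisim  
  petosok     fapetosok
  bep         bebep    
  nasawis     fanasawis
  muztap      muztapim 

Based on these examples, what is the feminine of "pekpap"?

zop and muztap both end in -p yet inflect differently (zozop, muztapim), so the final letter is not what conditions the rule; the number of vowels is.
"pekpap" has 2 vowels. The stems with 2 vowels (tanen → tanenim, muztap → muztapim, habis → habisim) add -im.
The other patterns: stems with 1 vowel repeat the first consonant+vowel as a prefix; stems with 3 vowels add the prefix fa-.
So pekpap → pekpapim.

pekpapim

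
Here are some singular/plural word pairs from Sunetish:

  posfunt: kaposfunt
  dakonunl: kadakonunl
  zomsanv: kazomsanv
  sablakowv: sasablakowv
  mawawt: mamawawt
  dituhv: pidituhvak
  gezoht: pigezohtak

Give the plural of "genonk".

zomsanv and sablakowv both end in -v yet inflect differently (kazomsanv, sasablakowv), so the final letter is not what conditions the rule; the second-to-last letter is.
"genonk" has second-to-last letter 'n'. The stems whose second-to-last letter is 'n' (posfunt → kaposfunt, dakonunl → kadakonunl, zomsanv → kazomsanv) add the prefix ka-.
So genonk → kagenonk.

kagenonk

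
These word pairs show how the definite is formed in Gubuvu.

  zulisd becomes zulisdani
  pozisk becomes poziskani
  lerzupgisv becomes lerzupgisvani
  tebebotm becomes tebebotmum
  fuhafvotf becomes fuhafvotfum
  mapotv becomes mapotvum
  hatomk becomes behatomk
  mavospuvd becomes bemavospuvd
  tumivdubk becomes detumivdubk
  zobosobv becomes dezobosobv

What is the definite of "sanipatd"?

sanipatdum

lerzupgisv and mapotv both end in -v yet inflect differently (lerzupgisvani, mapotvum), so the final letter is not what conditions the rule; the second-to-last letter is.
"sanipatd" has second-to-last letter 't'. The stems whose second-to-last letter is 't' (tebebotm → tebebotmum, fuhafvotf → fuhafvotfum, mapotv → mapotvum) add -um.
So sanipatd → sanipatdum.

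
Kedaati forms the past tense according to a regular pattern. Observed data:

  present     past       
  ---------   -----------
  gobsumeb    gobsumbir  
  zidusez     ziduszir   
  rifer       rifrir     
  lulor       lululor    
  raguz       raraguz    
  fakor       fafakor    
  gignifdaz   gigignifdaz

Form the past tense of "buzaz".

bubuzaz

rifer and lulor both end in -r yet inflect differently (rifrir, lululor), so the final letter is not what conditions the rule; the last vowel is.
"buzaz" has last vowel 'a'. The one such stem in the data (gignifdaz → gigignifdaz) repeats the first consonant+vowel as a prefix (as do lulor, raguz), so the same rule applies.
The other pattern: stems whose last vowel is 'e' delete the last vowel and add -ir.
So buzaz → bubuzaz.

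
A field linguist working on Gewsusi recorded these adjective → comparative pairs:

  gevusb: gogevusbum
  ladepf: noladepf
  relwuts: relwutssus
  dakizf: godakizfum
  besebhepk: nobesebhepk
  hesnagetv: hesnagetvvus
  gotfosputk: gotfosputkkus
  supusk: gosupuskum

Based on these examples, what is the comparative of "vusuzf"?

govusuzfum

besebhepk and gotfosputk both end in -k yet inflect differently (nobesebhepk, gotfosputkkus), so the final letter is not what conditions the rule; the second-to-last letter is.
"vusuzf" has second-to-last letter 'z'. The one such stem in the data (dakizf → godakizfum) adds go- … -um around the stem, so the same rule applies.
The other patterns: stems whose second-to-last letter is 'p' add the prefix no-; stems whose second-to-last letter is 't' double the final consonant and add -us.
So vusuzf → govusuzfum.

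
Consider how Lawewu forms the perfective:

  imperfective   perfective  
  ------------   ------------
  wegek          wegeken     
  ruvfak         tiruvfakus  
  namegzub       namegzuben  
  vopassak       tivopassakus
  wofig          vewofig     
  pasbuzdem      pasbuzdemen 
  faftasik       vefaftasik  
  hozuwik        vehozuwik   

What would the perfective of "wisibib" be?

vewisibib

vopassak and faftasik both end in -k yet inflect differently (tivopassakus, vefaftasik), so the final letter is not what conditions the rule; the last vowel is.
"wisibib" has last vowel 'i'. The stems whose last vowel is 'i' (wofig → vewofig, faftasik → vefaftasik, hozuwik → vehozuwik) add the prefix ve-.
So wisibib → vewisibib.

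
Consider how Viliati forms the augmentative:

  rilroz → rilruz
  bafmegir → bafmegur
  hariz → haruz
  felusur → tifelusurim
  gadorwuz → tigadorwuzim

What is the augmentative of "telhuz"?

gadorwuz and hariz both end in -z yet inflect differently (tigadorwuzim, haruz), so the final letter is not what conditions the rule; the last vowel is.
"telhuz" has last vowel 'u'. The stems whose last vowel is 'u' (felusur → tifelusurim, gadorwuz → tigadorwuzim) add ti- … -im around the stem.
The other pattern: stems whose last vowel is 'i' or 'o' change the last vowel to 'u'.
So telhuz → titelhuzim.

titelhuzim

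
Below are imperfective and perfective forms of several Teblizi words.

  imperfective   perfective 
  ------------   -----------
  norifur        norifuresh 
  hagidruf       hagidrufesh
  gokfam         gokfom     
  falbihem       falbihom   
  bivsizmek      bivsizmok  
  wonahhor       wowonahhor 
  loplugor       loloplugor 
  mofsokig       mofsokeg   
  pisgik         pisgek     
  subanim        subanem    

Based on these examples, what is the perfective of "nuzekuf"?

norifur and wonahhor both end in -r yet inflect differently (norifuresh, wowonahhor), so the final letter is not what conditions the rule; the last vowel is.
"nuzekuf" has last vowel 'u'. The stems whose last vowel is 'u' (norifur → norifuresh, hagidruf → hagidrufesh) add -esh.
The other patterns: stems whose last vowel is 'a' or 'e' change the last vowel to 'o'; stems whose last vowel is 'o' repeat the first consonant+vowel as a prefix; stems whose last vowel is 'i' change the last vowel to 'e'.
So nuzekuf → nuzekufesh.

nuzekufesh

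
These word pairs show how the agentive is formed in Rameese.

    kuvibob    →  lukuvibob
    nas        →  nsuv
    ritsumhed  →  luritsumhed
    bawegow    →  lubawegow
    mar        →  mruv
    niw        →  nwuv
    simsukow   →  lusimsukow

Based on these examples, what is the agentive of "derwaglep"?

bawegow and niw both end in -w yet inflect differently (lubawegow, nwuv), so the final letter is not what conditions the rule; the number of vowels is.
"derwaglep" has 3 vowels. The stems with 3 vowels (bawegow → lubawegow, simsukow → lusimsukow, kuvibob → lukuvibob) add the prefix lu-.
The other pattern: stems with 1 vowel delete the last vowel and add -uv.
So derwaglep → luderwaglep.

luderwaglep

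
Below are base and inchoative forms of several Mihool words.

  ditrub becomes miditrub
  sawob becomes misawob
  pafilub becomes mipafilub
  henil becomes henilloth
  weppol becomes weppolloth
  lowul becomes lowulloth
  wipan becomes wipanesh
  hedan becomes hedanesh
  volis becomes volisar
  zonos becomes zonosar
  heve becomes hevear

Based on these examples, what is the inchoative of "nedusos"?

nedusosar

sawob and weppol both have last vowel 'o' yet inflect differently (misawob, weppolloth), so the last vowel is not what conditions the rule; the final letter is.
"nedusos" ends in -s. The stems ending in -s (volis → volisar, zonos → zonosar) add -ar.
The other patterns: stems ending in -b add the prefix mi-; stems ending in -l double the final consonant and add -oth; stems ending in -n add -esh.
So nedusos → nedusosar.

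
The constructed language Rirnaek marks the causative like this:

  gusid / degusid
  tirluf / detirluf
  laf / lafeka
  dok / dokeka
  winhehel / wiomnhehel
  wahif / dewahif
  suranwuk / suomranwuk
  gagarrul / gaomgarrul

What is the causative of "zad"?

"zad" has 1 vowel. The stems with 1 vowel (laf → lafeka, dok → dokeka) add -eka.
So zad → zadeka.

zadeka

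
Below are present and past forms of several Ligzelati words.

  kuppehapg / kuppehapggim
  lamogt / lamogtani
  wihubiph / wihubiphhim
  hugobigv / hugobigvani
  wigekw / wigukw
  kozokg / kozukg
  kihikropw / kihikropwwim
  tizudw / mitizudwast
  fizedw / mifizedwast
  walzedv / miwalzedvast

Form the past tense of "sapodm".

misapodmast

tizudw and kihikropw both end in -w yet inflect differently (mitizudwast, kihikropwwim), so the final letter is not what conditions the rule; the second-to-last letter is.
"sapodm" has second-to-last letter 'd'. The stems whose second-to-last letter is 'd' (tizudw → mitizudwast, walzedv → miwalzedvast, fizedw → mifizedwast) add mi- … -ast around the stem.
The other patterns: stems whose second-to-last letter is 'p' double the final consonant and add -im; stems whose second-to-last letter is 'k' change the last vowel to 'u'; stems whose second-to-last letter is 'g' add -ani.
So sapodm → misapodmast.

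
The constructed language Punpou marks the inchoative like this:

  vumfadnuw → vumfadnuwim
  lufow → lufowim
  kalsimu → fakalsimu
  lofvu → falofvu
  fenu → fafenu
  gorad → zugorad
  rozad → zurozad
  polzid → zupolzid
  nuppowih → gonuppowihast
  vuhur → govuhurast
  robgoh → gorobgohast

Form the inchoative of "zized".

"zized" ends in -d. The stems ending in -d (gorad → zugorad, rozad → zurozad, polzid → zupolzid) add the prefix zu-.
The other patterns: stems ending in -w add -im; stems ending in -u add the prefix fa-; stems ending in -h or -r add go- … -ast around the stem.
So zized → zuzized.

zuzized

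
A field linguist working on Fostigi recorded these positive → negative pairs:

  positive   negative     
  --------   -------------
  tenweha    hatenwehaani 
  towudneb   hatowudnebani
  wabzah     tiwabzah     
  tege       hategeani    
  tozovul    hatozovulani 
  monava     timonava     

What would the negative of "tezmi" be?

hatezmiani

"tezmi" begins with t-. The stems beginning with t- (tege → hategeani, towudneb → hatowudnebani, tozovul → hatozovulani) add ha- … -ani around the stem.
So tezmi → hatezmiani.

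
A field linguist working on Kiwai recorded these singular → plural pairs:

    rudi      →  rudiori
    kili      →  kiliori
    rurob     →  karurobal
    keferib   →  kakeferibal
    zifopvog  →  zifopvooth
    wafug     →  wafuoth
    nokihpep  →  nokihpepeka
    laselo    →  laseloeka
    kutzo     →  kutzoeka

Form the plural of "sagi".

"sagi" ends in -i. The stems ending in -i (rudi → rudiori, kili → kiliori) add -ori.
The other patterns: stems ending in -b add ka- … -al around the stem; stems ending in -g drop the final letter and add -oth; stems ending in -o or -p add -eka.
So sagi → sagiori.

sagiori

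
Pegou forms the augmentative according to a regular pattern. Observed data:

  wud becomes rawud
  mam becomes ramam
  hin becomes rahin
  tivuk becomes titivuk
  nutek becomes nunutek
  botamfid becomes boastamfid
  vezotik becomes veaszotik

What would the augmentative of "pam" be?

rapam

wud and botamfid both end in -d yet inflect differently (rawud, boastamfid), so the final letter is not what conditions the rule; the number of vowels is.
"pam" has 1 vowel. The stems with 1 vowel (wud → rawud, mam → ramam, hin → rahin) add the prefix ra-.
So pam → rapam.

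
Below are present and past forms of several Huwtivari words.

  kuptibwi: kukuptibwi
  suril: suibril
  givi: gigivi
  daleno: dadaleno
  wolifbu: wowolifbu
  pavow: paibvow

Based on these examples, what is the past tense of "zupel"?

kuptibwi and suril both have last vowel 'i' yet inflect differently (kukuptibwi, suibril), so the last vowel is not what conditions the rule; whether the stem ends in a vowel or a consonant is.
"zupel" ends in a consonant. The stems ending in a consonant (suril → suibril, pavow → paibvow) insert -ib- after the first vowel.
The other pattern: stems ending in a vowel repeat the first consonant+vowel as a prefix.
So zupel → zuibpel.

zuibpel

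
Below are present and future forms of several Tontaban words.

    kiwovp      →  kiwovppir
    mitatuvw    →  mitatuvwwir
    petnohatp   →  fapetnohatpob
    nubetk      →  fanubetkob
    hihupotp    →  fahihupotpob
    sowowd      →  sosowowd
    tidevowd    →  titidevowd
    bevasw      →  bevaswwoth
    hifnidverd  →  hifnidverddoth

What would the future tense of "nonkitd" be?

fanonkitdob

kiwovp and petnohatp both end in -p yet inflect differently (kiwovppir, fapetnohatpob), so the final letter is not what conditions the rule; the second-to-last letter is.
"nonkitd" has second-to-last letter 't'. The stems whose second-to-last letter is 't' (petnohatp → fapetnohatpob, nubetk → fanubetkob, hihupotp → fahihupotpob) add fa- … -ob around the stem.
So nonkitd → fanonkitdob.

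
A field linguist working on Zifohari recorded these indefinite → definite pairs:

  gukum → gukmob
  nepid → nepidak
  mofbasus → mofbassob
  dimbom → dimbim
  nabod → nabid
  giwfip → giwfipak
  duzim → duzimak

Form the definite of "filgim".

nepid and nabod both end in -d yet inflect differently (nepidak, nabid), so the final letter is not what conditions the rule; the last vowel is.
"filgim" has last vowel 'i'. The stems whose last vowel is 'i' (giwfip → giwfipak, duzim → duzimak, nepid → nepidak) add -ak.
So filgim → filgimak.

filgimak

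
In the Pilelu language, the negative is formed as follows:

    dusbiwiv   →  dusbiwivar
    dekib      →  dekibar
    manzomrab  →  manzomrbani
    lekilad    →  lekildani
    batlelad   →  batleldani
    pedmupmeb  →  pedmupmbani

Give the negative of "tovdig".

tovdigar

dekib and manzomrab both end in -b yet inflect differently (dekibar, manzomrbani), so the final letter is not what conditions the rule; the last vowel is.
"tovdig" has last vowel 'i'. The stems whose last vowel is 'i' (dusbiwiv → dusbiwivar, dekib → dekibar) add -ar.
The other pattern: stems whose last vowel is 'a' or 'e' delete the last vowel and add -ani.
So tovdig → tovdigar.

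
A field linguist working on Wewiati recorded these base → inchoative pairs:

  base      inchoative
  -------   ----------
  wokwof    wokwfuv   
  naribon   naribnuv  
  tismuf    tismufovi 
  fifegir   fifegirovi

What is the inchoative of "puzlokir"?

"puzlokir" has last vowel 'i'. The one such stem in the data (fifegir → fifegirovi) adds -ovi, so the same rule applies.
The other pattern: stems whose last vowel is 'o' delete the last vowel and add -uv.
So puzlokir → puzlokirovi.

puzlokirovi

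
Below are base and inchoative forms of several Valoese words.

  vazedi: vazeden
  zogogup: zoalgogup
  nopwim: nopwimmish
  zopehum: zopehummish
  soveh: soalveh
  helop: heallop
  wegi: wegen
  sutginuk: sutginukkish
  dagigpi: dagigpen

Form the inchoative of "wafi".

"wafi" ends in -i. The stems ending in -i (vazedi → vazeden, dagigpi → dagigpen, wegi → wegen) drop the final letter and add -en.
The other patterns: stems ending in -h or -p insert -al- after the first vowel; stems ending in -k or -m double the final consonant and add -ish.
So wafi → wafen.

wafen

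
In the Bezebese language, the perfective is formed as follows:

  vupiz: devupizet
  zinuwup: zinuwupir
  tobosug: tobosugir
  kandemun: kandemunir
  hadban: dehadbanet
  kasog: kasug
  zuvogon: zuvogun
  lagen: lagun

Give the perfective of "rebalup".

kandemun and lagen both end in -n yet inflect differently (kandemunir, lagun), so the final letter is not what conditions the rule; the last vowel is.
"rebalup" has last vowel 'u'. The stems whose last vowel is 'u' (tobosug → tobosugir, zinuwup → zinuwupir, kandemun → kandemunir) add -ir.
The other patterns: stems whose last vowel is 'e' or 'o' change the last vowel to 'u'; stems whose last vowel is 'a' or 'i' add de- … -et around the stem.
So rebalup → rebalupir.

rebalupir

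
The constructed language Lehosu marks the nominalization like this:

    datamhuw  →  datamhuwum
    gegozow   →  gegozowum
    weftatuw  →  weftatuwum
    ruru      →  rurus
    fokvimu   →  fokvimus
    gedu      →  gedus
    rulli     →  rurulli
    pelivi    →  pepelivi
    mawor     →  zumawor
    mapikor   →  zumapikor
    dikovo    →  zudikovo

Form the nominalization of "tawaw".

datamhuw and ruru both have last vowel 'u' yet inflect differently (datamhuwum, rurus), so the last vowel is not what conditions the rule; the final letter is.
"tawaw" ends in -w. The stems ending in -w (datamhuw → datamhuwum, gegozow → gegozowum, weftatuw → weftatuwum) add -um.
So tawaw → tawawum.

tawawum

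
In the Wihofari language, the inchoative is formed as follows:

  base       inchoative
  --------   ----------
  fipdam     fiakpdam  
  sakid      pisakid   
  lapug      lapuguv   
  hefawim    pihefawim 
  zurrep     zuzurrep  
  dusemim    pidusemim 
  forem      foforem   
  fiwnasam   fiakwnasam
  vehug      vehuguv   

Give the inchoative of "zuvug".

"zuvug" has last vowel 'u'. The stems whose last vowel is 'u' (lapug → lapuguv, vehug → vehuguv) add -uv.
The other patterns: stems whose last vowel is 'e' repeat the first consonant+vowel as a prefix; stems whose last vowel is 'a' insert -ak- after the first vowel; stems whose last vowel is 'i' add the prefix pi-.
So zuvug → zuvuguv.

zuvuguv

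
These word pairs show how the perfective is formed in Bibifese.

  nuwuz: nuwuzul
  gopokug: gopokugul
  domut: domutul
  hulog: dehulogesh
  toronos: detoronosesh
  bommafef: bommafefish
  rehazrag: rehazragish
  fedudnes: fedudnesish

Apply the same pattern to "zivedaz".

"zivedaz" has last vowel 'a'. The one such stem in the data (rehazrag → rehazragish) adds -ish, so the same rule applies.
So zivedaz → zivedazish.

zivedazish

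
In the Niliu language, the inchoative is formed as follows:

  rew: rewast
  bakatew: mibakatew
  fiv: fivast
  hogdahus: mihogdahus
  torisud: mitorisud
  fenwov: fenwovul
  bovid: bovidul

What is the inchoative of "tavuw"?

"tavuw" has 2 vowels. The stems with 2 vowels (bovid → bovidul, fenwov → fenwovul) add -ul.
The other patterns: stems with 1 vowel add -ast; stems with 3 vowels add the prefix mi-.
So tavuw → tavuwul.

tavuwul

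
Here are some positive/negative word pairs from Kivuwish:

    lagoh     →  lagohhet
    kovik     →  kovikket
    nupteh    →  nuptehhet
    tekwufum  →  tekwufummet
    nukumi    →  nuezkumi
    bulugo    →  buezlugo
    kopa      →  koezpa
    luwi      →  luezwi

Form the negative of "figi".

kovik and nukumi both have last vowel 'i' yet inflect differently (kovikket, nuezkumi), so the last vowel is not what conditions the rule; whether the stem ends in a vowel or a consonant is.
"figi" ends in a vowel. The stems ending in a vowel (nukumi → nuezkumi, bulugo → buezlugo, kopa → koezpa) insert -ez- after the first vowel.
The other pattern: stems ending in a consonant double the final consonant and add -et.
So figi → fiezgi.

fiezgi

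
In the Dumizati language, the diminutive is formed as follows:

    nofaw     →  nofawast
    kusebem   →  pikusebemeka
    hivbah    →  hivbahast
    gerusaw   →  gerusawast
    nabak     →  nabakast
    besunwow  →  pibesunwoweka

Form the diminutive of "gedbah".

gedbahast

"gedbah" has last vowel 'a'. The stems whose last vowel is 'a' (nabak → nabakast, nofaw → nofawast, gerusaw → gerusawast) add -ast.
The other pattern: stems whose last vowel is 'e' or 'o' add pi- … -eka around the stem.
So gedbah → gedbahast.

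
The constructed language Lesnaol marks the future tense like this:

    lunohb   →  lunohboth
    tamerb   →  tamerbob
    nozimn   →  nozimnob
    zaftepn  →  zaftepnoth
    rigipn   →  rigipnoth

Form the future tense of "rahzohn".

nozimn and zaftepn both end in -n yet inflect differently (nozimnob, zaftepnoth), so the final letter is not what conditions the rule; the second-to-last letter is.
"rahzohn" has second-to-last letter 'h'. The one such stem in the data (lunohb → lunohboth) adds -oth, so the same rule applies.
So rahzohn → rahzohnoth.

rahzohnoth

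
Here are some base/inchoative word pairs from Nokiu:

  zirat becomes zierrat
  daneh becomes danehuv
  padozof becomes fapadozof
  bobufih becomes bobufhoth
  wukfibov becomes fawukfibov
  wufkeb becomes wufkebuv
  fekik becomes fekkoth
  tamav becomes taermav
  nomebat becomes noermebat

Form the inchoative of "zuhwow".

"zuhwow" has last vowel 'o'. The stems whose last vowel is 'o' (wukfibov → fawukfibov, padozof → fapadozof) add the prefix fa-.
So zuhwow → fazuhwow.

fazuhwow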